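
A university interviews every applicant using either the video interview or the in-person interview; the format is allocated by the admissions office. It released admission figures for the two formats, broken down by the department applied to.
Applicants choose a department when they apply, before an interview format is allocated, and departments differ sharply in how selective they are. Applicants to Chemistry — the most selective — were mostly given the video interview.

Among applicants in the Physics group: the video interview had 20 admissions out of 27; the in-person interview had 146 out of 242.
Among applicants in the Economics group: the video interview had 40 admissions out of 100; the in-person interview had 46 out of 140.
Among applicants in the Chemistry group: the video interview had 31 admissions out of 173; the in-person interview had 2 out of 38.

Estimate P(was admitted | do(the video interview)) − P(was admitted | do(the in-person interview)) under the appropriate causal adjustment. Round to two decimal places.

+0.11

Since department is a pre-existing factor (not a product of the interview format) and it affects the outcome on its own, it is a confounder. The stratified rates, not the pooled rate, identify the causal effect.
Adjusting over the population distribution of department: 0.374·(0.741−0.603) + 0.333·(0.400−0.329) + 0.293·(0.179−0.053) = +0.112.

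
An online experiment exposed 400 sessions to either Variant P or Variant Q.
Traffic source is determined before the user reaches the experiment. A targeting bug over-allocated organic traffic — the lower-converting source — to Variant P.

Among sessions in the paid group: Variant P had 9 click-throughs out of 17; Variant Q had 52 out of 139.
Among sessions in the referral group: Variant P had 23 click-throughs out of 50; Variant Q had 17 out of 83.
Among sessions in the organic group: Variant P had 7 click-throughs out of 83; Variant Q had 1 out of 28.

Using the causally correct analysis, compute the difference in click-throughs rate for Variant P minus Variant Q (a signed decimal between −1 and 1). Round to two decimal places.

Here traffic source is a common cause — it drives both which variant a case falls under and the outcome. The crude comparison mixes populations; the stratum-specific rates are the causally relevant ones.
Adjusting over the population distribution of traffic source: 0.390·(0.529−0.374) + 0.333·(0.460−0.205) + 0.278·(0.084−0.036) = +0.159.

+0.16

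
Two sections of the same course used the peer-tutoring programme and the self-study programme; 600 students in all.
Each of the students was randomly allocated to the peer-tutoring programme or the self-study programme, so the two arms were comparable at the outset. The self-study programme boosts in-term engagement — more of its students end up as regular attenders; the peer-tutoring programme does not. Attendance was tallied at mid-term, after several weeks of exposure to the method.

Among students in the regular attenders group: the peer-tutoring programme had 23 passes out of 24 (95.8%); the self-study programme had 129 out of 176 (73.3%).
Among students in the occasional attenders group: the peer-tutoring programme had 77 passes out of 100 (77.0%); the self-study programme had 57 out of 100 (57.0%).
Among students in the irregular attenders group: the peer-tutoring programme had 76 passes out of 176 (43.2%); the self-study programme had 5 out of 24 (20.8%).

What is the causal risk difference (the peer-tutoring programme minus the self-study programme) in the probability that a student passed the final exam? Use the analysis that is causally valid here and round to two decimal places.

the peer-tutoring programme is higher inside every mid-term attendance stratum but the self-study programme is higher in aggregate. Whether to stratify depends on how mid-term attendance relates to the teaching method.
The distribution of mid-term attendance is itself part of what the teaching method does — it is an intermediate outcome. Holding it fixed would remove that part of the effect; the total effect is the pooled difference.
The causal difference is the pooled difference: 0.587 − 0.637 = -0.050.

-0.05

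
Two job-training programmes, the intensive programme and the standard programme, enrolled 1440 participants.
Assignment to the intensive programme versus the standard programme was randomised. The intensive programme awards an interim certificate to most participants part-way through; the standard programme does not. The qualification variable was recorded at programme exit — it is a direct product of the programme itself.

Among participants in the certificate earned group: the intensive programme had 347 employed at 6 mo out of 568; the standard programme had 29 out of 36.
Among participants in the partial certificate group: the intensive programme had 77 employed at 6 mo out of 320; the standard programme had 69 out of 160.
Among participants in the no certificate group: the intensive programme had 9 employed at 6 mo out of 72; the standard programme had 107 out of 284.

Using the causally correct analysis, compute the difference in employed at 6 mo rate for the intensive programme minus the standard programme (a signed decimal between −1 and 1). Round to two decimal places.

+0.02

the standard programme is higher inside every qualification attained during the programme stratum but the intensive programme is higher in aggregate. Whether to stratify depends on how qualification attained during the programme relates to the programme.
Qualification attained during the programme lies on the pathway programme → qualification attained during the programme → outcome, so adjusting for it blocks the indirect effect. For the total causal effect of programme, use the unadjusted pooled rates.
The causal difference is the pooled difference: 0.451 − 0.427 = +0.024.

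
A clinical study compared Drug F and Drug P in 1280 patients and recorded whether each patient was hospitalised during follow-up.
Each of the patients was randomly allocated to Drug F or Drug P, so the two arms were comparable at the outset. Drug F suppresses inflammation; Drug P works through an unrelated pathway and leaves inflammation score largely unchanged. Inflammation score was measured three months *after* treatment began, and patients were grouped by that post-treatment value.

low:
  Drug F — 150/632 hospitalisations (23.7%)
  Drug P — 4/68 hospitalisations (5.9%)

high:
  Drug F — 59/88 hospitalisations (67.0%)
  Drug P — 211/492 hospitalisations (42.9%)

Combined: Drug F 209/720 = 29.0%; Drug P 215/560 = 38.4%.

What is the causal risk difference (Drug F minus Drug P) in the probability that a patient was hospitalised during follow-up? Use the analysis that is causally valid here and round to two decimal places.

-0.09

Inflammation score is recorded after the drug and is itself shifted by it — it sits on the causal path from drug to outcome. Conditioning on a mediator would strip out part of the effect we want; the pooled comparison gives the total causal effect.
The causal difference is the pooled difference: 0.290 − 0.384 = -0.094.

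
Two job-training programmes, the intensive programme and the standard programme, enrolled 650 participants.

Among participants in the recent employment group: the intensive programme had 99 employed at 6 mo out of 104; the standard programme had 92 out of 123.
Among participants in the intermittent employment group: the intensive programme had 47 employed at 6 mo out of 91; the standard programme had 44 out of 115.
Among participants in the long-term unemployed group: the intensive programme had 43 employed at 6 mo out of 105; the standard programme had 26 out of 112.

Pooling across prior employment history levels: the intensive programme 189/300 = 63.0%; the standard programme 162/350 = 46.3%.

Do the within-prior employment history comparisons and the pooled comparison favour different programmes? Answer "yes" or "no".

Within each prior employment history level (recent employment 95.2% vs 74.8%; intermittent employment 51.6% vs 38.3%; long-term unemployed 41.0% vs 23.2%), the intensive programme has the higher rate every time. Pooled: 63.0% vs 46.3% — the intensive programme has the higher rate overall. They agree.

no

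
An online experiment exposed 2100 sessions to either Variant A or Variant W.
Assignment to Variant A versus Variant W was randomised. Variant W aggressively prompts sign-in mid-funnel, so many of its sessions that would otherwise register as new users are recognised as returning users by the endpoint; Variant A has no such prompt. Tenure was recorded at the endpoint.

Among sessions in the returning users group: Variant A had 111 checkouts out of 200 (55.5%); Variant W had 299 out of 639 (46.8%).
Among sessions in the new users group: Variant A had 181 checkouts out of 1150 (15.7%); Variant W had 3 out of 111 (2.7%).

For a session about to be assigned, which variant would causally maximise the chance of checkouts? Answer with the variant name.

Variant W

Because the variant influences user tenure, user tenure is a post-treatment mediator, not a confounder. Stratifying on it would bias the estimate; the causal effect is the crude pooled difference.
Pooled: Variant A 21.6% vs Variant W 40.3%; Variant W is higher overall.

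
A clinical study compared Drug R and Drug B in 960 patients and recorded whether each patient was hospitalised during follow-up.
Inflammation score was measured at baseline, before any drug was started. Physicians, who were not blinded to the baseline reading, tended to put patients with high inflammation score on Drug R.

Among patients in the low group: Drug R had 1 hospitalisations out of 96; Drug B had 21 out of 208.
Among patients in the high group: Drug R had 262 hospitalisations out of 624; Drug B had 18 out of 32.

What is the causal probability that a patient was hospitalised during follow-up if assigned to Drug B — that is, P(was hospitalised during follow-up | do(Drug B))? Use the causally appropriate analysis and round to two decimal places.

Here inflammation score is a common cause — it drives both which drug a case falls under and the outcome. The crude comparison mixes populations; the stratum-specific rates are the causally relevant ones.
Standardising Drug B to the population inflammation score mix: 0.317·21/208 + 0.683·18/32 = 0.416.

0.42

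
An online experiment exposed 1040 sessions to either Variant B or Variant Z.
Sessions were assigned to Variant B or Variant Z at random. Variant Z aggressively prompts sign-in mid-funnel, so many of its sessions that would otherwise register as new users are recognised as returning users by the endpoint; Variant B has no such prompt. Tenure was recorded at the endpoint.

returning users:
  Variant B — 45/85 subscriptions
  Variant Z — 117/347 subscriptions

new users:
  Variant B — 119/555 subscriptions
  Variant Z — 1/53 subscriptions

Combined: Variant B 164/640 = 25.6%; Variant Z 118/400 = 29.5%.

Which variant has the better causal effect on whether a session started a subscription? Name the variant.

User tenure is downstream of the variant. One should not condition on a consequence of treatment, so the overall rates are the right comparison.
Pooled: Variant B 25.6% vs Variant Z 29.5%; Variant Z is higher overall.

Variant Z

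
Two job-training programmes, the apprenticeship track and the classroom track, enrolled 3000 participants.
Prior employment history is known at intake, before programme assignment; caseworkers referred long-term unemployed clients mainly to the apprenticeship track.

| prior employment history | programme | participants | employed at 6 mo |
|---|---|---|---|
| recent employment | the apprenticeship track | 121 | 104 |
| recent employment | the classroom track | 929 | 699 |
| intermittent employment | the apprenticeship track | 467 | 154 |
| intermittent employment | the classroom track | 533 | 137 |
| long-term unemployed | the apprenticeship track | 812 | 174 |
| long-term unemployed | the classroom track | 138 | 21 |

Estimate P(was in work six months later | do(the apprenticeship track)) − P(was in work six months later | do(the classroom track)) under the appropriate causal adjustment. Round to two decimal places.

the apprenticeship track is higher inside every prior employment history stratum but the classroom track is higher in aggregate. Whether to stratify depends on how prior employment history relates to the programme.
Prior employment history satisfies the back-door criterion: it is not a descendant of the programme, and it blocks the spurious path from programme to outcome. Adjusting for it (i.e., using the within-prior employment history rates) gives the causal effect.
Adjusting over the population distribution of prior employment history: 0.350·(0.860−0.752) + 0.333·(0.330−0.257) + 0.317·(0.214−0.152) = +0.081.

+0.08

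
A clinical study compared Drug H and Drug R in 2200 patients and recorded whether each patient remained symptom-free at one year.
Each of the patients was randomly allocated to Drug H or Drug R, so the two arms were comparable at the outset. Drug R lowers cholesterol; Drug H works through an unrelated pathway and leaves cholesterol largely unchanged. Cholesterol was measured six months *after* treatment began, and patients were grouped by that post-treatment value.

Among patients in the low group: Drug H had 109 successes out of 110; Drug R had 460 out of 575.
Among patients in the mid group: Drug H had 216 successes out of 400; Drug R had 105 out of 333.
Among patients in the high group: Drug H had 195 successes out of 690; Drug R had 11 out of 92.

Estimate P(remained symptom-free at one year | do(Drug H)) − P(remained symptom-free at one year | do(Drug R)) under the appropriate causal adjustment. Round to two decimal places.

-0.14

The distribution of cholesterol is itself part of what the drug does — it is an intermediate outcome. Holding it fixed would remove that part of the effect; the total effect is the pooled difference.
The causal difference is the pooled difference: 0.433 − 0.576 = -0.143.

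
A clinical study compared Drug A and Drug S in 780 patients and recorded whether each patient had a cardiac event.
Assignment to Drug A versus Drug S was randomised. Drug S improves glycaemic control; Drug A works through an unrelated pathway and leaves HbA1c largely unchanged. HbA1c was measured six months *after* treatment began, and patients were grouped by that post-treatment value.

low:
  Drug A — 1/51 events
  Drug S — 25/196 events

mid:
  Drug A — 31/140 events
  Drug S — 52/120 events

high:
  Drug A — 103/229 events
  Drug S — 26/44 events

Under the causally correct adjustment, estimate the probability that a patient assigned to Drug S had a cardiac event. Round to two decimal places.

0.29

Within every HbA1c level Drug A has the lower rate, yet pooled Drug S does — Simpson's reversal.
The distribution of HbA1c is itself part of what the drug does — it is an intermediate outcome. Holding it fixed would remove that part of the effect; the total effect is the pooled difference.
So P(outcome | do(Drug S)) is just the pooled rate for Drug S: 103/360 = 0.286.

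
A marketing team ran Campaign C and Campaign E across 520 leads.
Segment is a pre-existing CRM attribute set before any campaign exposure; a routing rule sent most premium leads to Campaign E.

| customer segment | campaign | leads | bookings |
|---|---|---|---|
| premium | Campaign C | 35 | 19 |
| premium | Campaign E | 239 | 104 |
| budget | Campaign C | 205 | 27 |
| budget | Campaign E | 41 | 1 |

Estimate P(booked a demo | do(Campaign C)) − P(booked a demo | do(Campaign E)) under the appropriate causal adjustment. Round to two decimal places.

Nothing the campaign does changes customer segment; the imbalance is an allocation artefact. With customer segment also predicting the outcome, the pooled figure is confounded, and the within-stratum comparison is the causal one.
Adjusting over the population distribution of customer segment: 0.527·(0.543−0.435) + 0.473·(0.132−0.024) = +0.108.

+0.11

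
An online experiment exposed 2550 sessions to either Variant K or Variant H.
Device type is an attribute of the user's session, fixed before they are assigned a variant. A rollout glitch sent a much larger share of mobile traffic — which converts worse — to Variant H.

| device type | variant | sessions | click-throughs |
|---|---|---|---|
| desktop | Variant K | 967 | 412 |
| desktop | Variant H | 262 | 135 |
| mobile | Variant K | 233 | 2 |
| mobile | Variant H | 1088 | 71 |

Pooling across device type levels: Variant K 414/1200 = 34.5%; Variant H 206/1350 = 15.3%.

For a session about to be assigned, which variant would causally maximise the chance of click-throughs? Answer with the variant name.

Variant H is higher inside every device type stratum but Variant K is higher in aggregate. Whether to stratify depends on how device type relates to the variant.
Here device type is a common cause — it drives both which variant a case falls under and the outcome. The crude comparison mixes populations; the stratum-specific rates are the causally relevant ones.
Within each level — desktop: 42.6% vs 51.5%; mobile: 0.9% vs 6.5% — Variant H is higher every time.

Variant H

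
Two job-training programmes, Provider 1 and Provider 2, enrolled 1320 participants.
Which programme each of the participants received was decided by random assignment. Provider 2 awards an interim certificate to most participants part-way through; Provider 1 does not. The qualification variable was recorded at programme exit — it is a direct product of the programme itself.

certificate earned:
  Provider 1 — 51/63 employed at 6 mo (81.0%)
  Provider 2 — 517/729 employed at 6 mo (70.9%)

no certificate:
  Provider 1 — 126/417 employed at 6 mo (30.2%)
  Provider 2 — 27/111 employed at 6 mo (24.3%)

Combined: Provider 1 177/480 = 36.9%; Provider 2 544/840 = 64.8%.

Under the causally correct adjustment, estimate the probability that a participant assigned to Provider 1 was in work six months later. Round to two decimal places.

Qualification attained during the programme is downstream of the programme. One should not condition on a consequence of treatment, so the overall rates are the right comparison.
So P(outcome | do(Provider 1)) is just the pooled rate for Provider 1: 177/480 = 0.369.

0.37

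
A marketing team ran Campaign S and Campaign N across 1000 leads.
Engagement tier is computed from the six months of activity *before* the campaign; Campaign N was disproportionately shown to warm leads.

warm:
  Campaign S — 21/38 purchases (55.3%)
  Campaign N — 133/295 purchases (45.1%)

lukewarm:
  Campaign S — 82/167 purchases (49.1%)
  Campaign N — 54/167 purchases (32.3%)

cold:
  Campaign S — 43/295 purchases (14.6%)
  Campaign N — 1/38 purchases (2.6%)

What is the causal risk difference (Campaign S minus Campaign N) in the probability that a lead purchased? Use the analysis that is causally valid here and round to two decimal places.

The engagement tier-specific comparison favours Campaign S throughout, but the pooled figures favour Campaign N. The question is whether to condition on engagement tier.
Here engagement tier is a common cause — it drives both which campaign a case falls under and the outcome. The crude comparison mixes populations; the stratum-specific rates are the causally relevant ones.
Adjusting over the population distribution of engagement tier: 0.333·(0.553−0.451) + 0.334·(0.491−0.323) + 0.333·(0.146−0.026) = +0.130.

+0.13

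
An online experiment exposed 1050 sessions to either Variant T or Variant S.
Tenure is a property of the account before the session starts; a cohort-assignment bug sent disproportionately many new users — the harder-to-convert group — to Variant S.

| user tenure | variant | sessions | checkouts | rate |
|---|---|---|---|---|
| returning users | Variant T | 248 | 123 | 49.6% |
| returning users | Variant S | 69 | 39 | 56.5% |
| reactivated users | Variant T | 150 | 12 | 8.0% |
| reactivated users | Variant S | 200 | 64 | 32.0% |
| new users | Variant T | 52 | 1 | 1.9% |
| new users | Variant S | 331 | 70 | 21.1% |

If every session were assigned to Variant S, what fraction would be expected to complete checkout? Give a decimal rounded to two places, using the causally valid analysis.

0.35

Nothing the variant does changes user tenure; the imbalance is an allocation artefact. With user tenure also predicting the outcome, the pooled figure is confounded, and the within-stratum comparison is the causal one.
Standardising Variant S to the population user tenure mix: 0.302·39/69 + 0.333·64/200 + 0.365·70/331 = 0.354.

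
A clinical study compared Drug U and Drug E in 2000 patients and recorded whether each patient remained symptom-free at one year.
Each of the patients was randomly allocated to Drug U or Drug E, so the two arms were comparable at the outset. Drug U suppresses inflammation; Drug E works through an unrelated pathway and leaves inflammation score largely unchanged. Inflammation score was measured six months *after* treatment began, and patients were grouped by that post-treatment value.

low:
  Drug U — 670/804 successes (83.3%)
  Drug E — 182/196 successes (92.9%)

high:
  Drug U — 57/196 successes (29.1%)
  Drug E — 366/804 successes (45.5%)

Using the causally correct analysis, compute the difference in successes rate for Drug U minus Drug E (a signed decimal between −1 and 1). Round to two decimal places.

The inflammation score-specific comparison favours Drug E throughout, but the pooled figures favour Drug U. The question is whether to condition on inflammation score.
Inflammation score is downstream of the drug. One should not condition on a consequence of treatment, so the overall rates are the right comparison.
The causal difference is the pooled difference: 0.727 − 0.548 = +0.179.

+0.18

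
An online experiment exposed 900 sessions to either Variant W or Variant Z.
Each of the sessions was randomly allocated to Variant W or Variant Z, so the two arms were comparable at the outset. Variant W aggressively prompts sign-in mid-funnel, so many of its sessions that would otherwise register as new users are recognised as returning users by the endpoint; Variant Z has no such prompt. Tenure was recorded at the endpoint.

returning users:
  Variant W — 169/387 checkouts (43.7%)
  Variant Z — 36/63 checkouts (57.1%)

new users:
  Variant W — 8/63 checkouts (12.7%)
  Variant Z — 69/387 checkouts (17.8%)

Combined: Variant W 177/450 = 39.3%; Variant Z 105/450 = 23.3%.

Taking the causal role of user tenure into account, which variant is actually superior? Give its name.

Variant Z is higher inside every user tenure stratum but Variant W is higher in aggregate. Whether to stratify depends on how user tenure relates to the variant.
The distribution of user tenure is itself part of what the variant does — it is an intermediate outcome. Holding it fixed would remove that part of the effect; the total effect is the pooled difference.
Pooled: Variant W 39.3% vs Variant Z 23.3%; Variant W is higher overall.

Variant W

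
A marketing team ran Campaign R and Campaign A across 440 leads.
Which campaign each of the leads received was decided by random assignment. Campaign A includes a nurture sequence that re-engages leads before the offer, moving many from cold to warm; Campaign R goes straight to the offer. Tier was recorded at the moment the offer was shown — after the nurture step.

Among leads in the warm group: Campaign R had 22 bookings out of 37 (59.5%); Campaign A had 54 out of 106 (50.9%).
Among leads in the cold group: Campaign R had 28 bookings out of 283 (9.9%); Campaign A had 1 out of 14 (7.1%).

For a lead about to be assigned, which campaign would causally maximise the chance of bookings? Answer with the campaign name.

Engagement tier is recorded after the campaign and is itself shifted by it — it sits on the causal path from campaign to outcome. Conditioning on a mediator would strip out part of the effect we want; the pooled comparison gives the total causal effect.
Pooled: Campaign R 15.6% vs Campaign A 45.8%; Campaign A is higher overall.

Campaign A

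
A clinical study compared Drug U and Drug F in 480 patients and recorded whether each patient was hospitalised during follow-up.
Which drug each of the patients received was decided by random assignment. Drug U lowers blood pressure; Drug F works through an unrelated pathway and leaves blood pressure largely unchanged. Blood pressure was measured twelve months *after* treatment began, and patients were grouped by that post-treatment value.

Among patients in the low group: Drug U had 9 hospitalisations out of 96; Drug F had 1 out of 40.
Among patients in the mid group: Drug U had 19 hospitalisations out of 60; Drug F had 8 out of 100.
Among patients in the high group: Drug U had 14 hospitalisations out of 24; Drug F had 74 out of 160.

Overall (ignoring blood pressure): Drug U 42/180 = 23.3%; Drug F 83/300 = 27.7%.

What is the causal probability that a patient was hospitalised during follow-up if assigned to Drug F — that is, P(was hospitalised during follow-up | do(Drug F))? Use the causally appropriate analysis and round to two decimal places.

0.28

Within every blood pressure level Drug F has the lower rate, yet pooled Drug U does — Simpson's reversal.
Blood pressure is downstream of the drug. One should not condition on a consequence of treatment, so the overall rates are the right comparison.
So P(outcome | do(Drug F)) is just the pooled rate for Drug F: 83/300 = 0.277.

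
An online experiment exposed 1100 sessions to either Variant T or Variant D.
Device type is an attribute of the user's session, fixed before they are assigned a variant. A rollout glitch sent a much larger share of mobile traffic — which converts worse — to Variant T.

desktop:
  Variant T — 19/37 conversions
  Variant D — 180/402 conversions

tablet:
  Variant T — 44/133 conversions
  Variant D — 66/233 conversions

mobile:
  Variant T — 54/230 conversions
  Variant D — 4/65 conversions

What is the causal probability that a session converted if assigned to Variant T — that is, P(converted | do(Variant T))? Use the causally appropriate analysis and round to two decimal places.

Since device type is a pre-existing factor (not a product of the variant) and it affects the outcome on its own, it is a confounder. The stratified rates, not the pooled rate, identify the causal effect.
Standardising Variant T to the population device type mix: 0.399·19/37 + 0.333·44/133 + 0.268·54/230 = 0.378.

0.38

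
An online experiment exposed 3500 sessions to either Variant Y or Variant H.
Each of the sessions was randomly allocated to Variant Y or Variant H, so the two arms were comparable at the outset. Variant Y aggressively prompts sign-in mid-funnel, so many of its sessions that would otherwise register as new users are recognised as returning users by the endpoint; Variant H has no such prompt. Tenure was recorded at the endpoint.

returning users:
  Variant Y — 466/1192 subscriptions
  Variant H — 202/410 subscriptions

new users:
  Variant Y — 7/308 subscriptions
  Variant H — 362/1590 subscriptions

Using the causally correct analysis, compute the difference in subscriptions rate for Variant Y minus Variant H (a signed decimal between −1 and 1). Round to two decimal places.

The stratified and pooled comparisons disagree (Variant H wins within each user tenure; Variant Y wins overall), so the answer turns on the causal role of user tenure.
User tenure here is a post-treatment variable shaped by the variant; conditioning on it would introduce bias rather than remove it. The overall comparison is the causal one.
The causal difference is the pooled difference: 0.315 − 0.282 = +0.033.

+0.03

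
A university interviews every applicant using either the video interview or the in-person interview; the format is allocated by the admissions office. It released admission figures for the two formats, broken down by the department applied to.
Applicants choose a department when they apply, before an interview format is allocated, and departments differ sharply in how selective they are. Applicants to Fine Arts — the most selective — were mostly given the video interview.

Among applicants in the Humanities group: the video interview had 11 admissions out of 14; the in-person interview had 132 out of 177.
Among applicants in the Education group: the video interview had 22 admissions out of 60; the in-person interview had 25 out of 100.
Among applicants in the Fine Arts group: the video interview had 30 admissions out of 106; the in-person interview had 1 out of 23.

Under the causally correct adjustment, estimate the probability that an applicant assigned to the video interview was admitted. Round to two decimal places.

0.51

The stratified and pooled comparisons disagree (the video interview wins within each department; the in-person interview wins overall), so the answer turns on the causal role of department.
Since department is a pre-existing factor (not a product of the interview format) and it affects the outcome on its own, it is a confounder. The stratified rates, not the pooled rate, identify the causal effect.
Standardising the video interview to the population department mix: 0.398·11/14 + 0.333·22/60 + 0.269·30/106 = 0.511.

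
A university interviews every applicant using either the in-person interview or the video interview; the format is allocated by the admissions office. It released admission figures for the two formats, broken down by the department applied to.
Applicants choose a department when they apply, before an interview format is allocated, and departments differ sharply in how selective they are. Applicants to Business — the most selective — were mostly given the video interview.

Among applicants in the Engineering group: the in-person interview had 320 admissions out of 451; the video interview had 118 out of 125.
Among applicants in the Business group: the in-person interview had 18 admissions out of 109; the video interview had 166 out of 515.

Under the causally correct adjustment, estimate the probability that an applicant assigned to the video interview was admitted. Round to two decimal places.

0.62

Department satisfies the back-door criterion: it is not a descendant of the interview format, and it blocks the spurious path from interview format to outcome. Adjusting for it (i.e., using the within-department rates) gives the causal effect.
Standardising the video interview to the population department mix: 0.480·118/125 + 0.520·166/515 = 0.621.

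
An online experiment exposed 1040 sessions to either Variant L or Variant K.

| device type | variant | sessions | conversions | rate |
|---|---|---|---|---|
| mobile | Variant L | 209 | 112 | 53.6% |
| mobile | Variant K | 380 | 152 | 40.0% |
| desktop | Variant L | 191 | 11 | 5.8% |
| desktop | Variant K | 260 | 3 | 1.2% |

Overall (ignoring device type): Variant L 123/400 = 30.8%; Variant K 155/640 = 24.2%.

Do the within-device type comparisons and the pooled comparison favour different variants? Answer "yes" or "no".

no

Within each device type level (mobile 53.6% vs 40.0%; desktop 5.8% vs 1.2%), Variant L has the higher rate every time. Pooled: 30.8% vs 24.2% — Variant L has the higher rate overall. They agree.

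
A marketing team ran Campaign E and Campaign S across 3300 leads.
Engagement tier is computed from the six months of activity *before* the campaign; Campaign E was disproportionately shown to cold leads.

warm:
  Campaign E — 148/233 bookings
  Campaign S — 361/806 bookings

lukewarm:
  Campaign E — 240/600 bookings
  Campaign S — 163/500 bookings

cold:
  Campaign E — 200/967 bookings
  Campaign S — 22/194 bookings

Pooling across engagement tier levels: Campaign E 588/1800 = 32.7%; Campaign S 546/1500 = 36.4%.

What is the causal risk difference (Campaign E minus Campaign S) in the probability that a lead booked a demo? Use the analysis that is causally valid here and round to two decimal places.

+0.12

The stratified and pooled comparisons disagree (Campaign E wins within each engagement tier; Campaign S wins overall), so the answer turns on the causal role of engagement tier.
Since engagement tier is a pre-existing factor (not a product of the campaign) and it affects the outcome on its own, it is a confounder. The stratified rates, not the pooled rate, identify the causal effect.
Adjusting over the population distribution of engagement tier: 0.315·(0.635−0.448) + 0.333·(0.400−0.326) + 0.352·(0.207−0.113) = +0.117.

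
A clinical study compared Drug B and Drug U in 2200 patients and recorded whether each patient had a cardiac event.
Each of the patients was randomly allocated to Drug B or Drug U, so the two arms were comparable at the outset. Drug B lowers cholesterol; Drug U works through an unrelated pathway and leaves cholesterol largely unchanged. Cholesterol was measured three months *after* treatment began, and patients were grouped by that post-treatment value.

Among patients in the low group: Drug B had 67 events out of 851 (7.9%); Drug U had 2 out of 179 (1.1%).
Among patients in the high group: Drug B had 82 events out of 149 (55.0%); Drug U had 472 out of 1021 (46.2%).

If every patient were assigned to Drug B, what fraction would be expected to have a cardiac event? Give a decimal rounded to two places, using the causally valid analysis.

0.15

The stratified and pooled comparisons disagree (Drug U wins within each cholesterol; Drug B wins overall), so the answer turns on the causal role of cholesterol.
Cholesterol here is a post-treatment variable shaped by the drug; conditioning on it would introduce bias rather than remove it. The overall comparison is the causal one.
So P(outcome | do(Drug B)) is just the pooled rate for Drug B: 149/1000 = 0.149.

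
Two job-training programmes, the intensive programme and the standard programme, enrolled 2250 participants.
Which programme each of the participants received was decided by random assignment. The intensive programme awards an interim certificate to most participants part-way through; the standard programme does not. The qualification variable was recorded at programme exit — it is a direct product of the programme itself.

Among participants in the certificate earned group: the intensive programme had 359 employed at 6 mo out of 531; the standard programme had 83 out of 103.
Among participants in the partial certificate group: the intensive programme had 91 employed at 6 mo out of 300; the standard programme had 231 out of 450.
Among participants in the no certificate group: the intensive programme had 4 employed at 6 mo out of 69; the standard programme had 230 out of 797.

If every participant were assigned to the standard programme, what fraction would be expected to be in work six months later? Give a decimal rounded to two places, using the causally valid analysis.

The qualification attained during the programme-specific comparison favours the standard programme throughout, but the pooled figures favour the intensive programme. The question is whether to condition on qualification attained during the programme.
Qualification attained during the programme here is a post-treatment variable shaped by the programme; conditioning on it would introduce bias rather than remove it. The overall comparison is the causal one.
So P(outcome | do(the standard programme)) is just the pooled rate for the standard programme: 544/1350 = 0.403.

0.40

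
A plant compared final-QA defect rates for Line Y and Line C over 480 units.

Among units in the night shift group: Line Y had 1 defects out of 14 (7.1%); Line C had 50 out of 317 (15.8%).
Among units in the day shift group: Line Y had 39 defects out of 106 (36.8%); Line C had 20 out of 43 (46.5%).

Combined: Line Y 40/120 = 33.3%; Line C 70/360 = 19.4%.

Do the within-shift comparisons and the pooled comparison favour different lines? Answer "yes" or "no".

Within each shift level (night shift 7.1% vs 15.8%; day shift 36.8% vs 46.5%), Line Y has the lower rate every time. Pooled: 33.3% vs 19.4% — Line C has the lower rate overall. The two comparisons disagree.

yes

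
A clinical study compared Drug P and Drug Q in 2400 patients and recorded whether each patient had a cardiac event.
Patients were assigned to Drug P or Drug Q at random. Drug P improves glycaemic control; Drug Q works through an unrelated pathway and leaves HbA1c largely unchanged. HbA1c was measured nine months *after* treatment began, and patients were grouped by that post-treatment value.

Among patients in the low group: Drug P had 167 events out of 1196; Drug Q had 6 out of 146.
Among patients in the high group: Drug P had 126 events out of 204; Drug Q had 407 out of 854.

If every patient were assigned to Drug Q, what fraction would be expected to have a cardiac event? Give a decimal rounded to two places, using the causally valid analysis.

0.41

The distribution of HbA1c is itself part of what the drug does — it is an intermediate outcome. Holding it fixed would remove that part of the effect; the total effect is the pooled difference.
So P(outcome | do(Drug Q)) is just the pooled rate for Drug Q: 413/1000 = 0.413.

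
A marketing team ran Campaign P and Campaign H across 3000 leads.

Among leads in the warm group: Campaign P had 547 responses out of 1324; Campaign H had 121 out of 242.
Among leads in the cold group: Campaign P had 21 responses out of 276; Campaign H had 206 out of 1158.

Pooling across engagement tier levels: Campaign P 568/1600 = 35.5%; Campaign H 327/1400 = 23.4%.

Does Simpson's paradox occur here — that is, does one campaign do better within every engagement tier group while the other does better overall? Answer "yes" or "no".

Within each engagement tier level (warm 41.3% vs 50.0%; cold 7.6% vs 17.8%), Campaign H has the higher rate every time. Pooled: 35.5% vs 23.4% — Campaign P has the higher rate overall. The two comparisons disagree.

yes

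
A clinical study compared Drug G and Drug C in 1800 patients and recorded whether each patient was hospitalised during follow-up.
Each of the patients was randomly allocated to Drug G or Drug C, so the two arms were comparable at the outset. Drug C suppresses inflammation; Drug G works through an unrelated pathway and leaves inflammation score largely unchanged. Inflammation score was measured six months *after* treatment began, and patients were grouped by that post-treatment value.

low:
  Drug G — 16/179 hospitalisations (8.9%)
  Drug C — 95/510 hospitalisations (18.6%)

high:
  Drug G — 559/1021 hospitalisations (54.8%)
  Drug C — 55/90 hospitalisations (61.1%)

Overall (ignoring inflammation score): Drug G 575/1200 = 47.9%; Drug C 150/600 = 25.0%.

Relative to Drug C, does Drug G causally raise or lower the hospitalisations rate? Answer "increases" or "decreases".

Inflammation score is downstream of the drug. One should not condition on a consequence of treatment, so the overall rates are the right comparison.
Pooled: Drug G 47.9% vs Drug C 25.0%; Drug C is lower overall.

increases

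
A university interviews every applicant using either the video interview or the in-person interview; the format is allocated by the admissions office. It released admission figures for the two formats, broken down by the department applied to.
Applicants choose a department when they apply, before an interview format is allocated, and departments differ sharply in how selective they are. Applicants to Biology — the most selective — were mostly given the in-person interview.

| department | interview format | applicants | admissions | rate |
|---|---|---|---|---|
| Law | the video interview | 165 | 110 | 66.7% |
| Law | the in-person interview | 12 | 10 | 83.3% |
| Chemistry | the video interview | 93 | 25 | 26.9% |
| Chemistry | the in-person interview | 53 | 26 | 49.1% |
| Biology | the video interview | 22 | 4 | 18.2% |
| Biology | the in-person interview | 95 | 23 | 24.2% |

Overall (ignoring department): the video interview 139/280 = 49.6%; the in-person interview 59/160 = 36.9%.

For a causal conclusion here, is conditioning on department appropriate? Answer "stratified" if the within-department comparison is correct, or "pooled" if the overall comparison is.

stratified

The imbalance in department arose from how applicants were allocated, not from anything the interview format did; and department independently affects the outcome. The pooled gap is confounded — condition on department.
Within each level — Law: 66.7% vs 83.3%; Chemistry: 26.9% vs 49.1%; Biology: 18.2% vs 24.2% — the in-person interview is higher every time.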